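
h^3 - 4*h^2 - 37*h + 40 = (h - 8)*(h - 1)*(h + 5)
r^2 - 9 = (r - 3)*(r + 3)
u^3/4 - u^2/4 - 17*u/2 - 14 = (u/4 + 1/2)*(u - 7)*(u + 4)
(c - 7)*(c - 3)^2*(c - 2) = c^4 - 15*c^3 + 77*c^2 - 165*c + 126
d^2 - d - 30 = (d - 6)*(d + 5)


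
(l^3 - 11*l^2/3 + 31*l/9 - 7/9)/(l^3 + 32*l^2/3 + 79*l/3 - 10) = (3*l^2 - 10*l + 7)/(3*(l^2 + 11*l + 30))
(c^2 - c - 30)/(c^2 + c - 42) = (c + 5)/(c + 7)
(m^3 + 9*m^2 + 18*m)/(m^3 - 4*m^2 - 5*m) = (m^2 + 9*m + 18)/(m^2 - 4*m - 5)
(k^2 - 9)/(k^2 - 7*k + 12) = (k + 3)/(k - 4)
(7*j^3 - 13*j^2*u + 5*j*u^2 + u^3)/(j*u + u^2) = (7*j^3 - 13*j^2*u + 5*j*u^2 + u^3)/(u*(j + u))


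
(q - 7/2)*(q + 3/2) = q^2 - 2*q - 21/4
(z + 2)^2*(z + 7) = z^3 + 11*z^2 + 32*z + 28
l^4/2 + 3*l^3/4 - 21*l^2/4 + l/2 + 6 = (l/2 + 1/2)*(l - 2)*(l - 3/2)*(l + 4)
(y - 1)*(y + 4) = y^2 + 3*y - 4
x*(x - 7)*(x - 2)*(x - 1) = x^4 - 10*x^3 + 23*x^2 - 14*x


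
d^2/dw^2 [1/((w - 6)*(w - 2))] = 2*((w - 6)^2 + (w - 6)*(w - 2) + (w - 2)^2)/((w - 6)^3*(w - 2)^3)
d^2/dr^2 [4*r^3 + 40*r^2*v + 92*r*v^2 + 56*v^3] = 24*r + 80*v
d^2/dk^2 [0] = 0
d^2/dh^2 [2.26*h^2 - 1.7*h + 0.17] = 4.52000000000000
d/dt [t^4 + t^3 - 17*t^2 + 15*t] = 4*t^3 + 3*t^2 - 34*t + 15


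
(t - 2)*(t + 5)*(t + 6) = t^3 + 9*t^2 + 8*t - 60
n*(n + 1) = n^2 + n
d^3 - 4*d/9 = d*(d - 2/3)*(d + 2/3)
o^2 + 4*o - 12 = (o - 2)*(o + 6)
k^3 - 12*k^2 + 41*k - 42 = (k - 7)*(k - 3)*(k - 2)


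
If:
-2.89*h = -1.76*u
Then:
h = 0.608996539792388*u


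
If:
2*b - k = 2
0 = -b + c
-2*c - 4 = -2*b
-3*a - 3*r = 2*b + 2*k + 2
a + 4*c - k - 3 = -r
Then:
No Solution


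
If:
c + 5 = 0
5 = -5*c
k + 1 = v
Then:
No Solution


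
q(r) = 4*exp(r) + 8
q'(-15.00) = 0.00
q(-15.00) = 8.00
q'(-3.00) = 0.20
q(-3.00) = 8.20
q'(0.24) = 5.08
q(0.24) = 13.08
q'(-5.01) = 0.03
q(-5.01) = 8.03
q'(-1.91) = 0.59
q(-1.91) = 8.59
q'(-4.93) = 0.03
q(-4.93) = 8.03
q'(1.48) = 17.57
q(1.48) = 25.57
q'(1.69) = 21.68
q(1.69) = 29.68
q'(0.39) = 5.91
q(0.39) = 13.91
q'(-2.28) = 0.41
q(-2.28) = 8.41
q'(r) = 4*exp(r)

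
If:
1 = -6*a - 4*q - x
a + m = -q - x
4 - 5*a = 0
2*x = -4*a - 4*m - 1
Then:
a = 4/5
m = -89/20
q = -63/20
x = 34/5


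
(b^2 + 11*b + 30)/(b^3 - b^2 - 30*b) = (b + 6)/(b*(b - 6))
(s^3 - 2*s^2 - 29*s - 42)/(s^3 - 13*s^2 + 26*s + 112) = (s + 3)/(s - 8)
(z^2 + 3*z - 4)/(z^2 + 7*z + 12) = (z - 1)/(z + 3)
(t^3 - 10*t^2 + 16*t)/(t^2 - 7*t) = (t^2 - 10*t + 16)/(t - 7)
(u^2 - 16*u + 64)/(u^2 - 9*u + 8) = (u - 8)/(u - 1)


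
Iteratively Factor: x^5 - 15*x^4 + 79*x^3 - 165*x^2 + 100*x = (x - 1)*(x^4 - 14*x^3 + 65*x^2 - 100*x) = x*(x - 1)*(x^3 - 14*x^2 + 65*x - 100) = x*(x - 5)*(x - 1)*(x^2 - 9*x + 20) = x*(x - 5)*(x - 4)*(x - 1)*(x - 5)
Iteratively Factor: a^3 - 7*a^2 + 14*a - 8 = (a - 1)*(a^2 - 6*a + 8) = (a - 2)*(a - 1)*(a - 4)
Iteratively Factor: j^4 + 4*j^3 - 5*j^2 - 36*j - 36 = (j - 3)*(j^3 + 7*j^2 + 16*j + 12) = (j - 3)*(j + 2)*(j^2 + 5*j + 6) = (j - 3)*(j + 2)^2*(j + 3)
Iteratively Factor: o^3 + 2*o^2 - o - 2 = (o + 2)*(o^2 - 1) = (o + 1)*(o + 2)*(o - 1)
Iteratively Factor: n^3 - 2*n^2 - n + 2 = (n + 1)*(n^2 - 3*n + 2) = (n - 1)*(n + 1)*(n - 2)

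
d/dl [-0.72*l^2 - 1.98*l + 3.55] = -1.44*l - 1.98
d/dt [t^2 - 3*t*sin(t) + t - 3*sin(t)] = -3*t*cos(t) + 2*t - 3*sqrt(2)*sin(t + pi/4) + 1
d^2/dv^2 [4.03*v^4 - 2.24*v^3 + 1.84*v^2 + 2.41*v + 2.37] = 48.36*v^2 - 13.44*v + 3.68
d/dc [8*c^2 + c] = 16*c + 1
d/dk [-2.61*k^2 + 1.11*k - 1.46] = 1.11 - 5.22*k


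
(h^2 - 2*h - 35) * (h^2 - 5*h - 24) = h^4 - 7*h^3 - 49*h^2 + 223*h + 840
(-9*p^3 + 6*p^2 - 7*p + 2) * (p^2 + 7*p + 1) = -9*p^5 - 57*p^4 + 26*p^3 - 41*p^2 + 7*p + 2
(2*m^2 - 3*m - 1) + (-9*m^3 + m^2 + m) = -9*m^3 + 3*m^2 - 2*m - 1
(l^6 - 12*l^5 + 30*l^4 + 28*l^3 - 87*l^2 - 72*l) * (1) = l^6 - 12*l^5 + 30*l^4 + 28*l^3 - 87*l^2 - 72*l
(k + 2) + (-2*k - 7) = -k - 5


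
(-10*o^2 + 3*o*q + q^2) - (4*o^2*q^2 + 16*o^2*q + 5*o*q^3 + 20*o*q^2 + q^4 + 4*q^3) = -4*o^2*q^2 - 16*o^2*q - 10*o^2 - 5*o*q^3 - 20*o*q^2 + 3*o*q - q^4 - 4*q^3 + q^2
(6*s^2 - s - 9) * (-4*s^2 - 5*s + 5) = -24*s^4 - 26*s^3 + 71*s^2 + 40*s - 45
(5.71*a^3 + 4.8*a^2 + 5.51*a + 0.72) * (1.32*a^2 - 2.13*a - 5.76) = 7.5372*a^5 - 5.8263*a^4 - 35.8404*a^3 - 38.4339*a^2 - 33.2712*a - 4.1472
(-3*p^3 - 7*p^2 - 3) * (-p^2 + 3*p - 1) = 3*p^5 - 2*p^4 - 18*p^3 + 10*p^2 - 9*p + 3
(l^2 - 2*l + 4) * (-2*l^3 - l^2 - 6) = -2*l^5 + 3*l^4 - 6*l^3 - 10*l^2 + 12*l - 24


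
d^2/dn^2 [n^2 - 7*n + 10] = 2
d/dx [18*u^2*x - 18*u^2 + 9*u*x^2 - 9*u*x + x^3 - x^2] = 18*u^2 + 18*u*x - 9*u + 3*x^2 - 2*x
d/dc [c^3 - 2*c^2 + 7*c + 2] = 3*c^2 - 4*c + 7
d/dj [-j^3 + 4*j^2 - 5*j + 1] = -3*j^2 + 8*j - 5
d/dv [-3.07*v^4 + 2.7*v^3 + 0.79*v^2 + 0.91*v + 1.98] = -12.28*v^3 + 8.1*v^2 + 1.58*v + 0.91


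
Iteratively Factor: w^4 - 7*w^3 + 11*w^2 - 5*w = (w - 5)*(w^3 - 2*w^2 + w) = (w - 5)*(w - 1)*(w^2 - w) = (w - 5)*(w - 1)^2*(w)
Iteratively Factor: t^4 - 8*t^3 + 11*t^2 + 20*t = (t - 5)*(t^3 - 3*t^2 - 4*t) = (t - 5)*(t + 1)*(t^2 - 4*t) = (t - 5)*(t - 4)*(t + 1)*(t)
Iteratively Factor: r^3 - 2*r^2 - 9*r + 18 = (r + 3)*(r^2 - 5*r + 6) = (r - 3)*(r + 3)*(r - 2)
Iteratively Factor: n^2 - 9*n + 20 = (n - 4)*(n - 5)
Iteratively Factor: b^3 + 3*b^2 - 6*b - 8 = (b - 2)*(b^2 + 5*b + 4) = (b - 2)*(b + 1)*(b + 4)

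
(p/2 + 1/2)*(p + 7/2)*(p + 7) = p^3/2 + 23*p^2/4 + 35*p/2 + 49/4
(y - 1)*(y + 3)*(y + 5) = y^3 + 7*y^2 + 7*y - 15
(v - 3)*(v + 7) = v^2 + 4*v - 21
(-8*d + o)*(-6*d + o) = 48*d^2 - 14*d*o + o^2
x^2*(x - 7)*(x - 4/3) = x^4 - 25*x^3/3 + 28*x^2/3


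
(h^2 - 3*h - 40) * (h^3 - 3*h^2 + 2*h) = h^5 - 6*h^4 - 29*h^3 + 114*h^2 - 80*h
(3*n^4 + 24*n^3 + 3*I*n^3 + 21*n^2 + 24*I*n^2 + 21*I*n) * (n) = 3*n^5 + 24*n^4 + 3*I*n^4 + 21*n^3 + 24*I*n^3 + 21*I*n^2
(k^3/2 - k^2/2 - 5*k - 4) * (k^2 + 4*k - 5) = k^5/2 + 3*k^4/2 - 19*k^3/2 - 43*k^2/2 + 9*k + 20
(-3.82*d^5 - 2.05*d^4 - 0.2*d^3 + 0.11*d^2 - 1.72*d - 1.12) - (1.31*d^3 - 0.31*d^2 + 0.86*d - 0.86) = -3.82*d^5 - 2.05*d^4 - 1.51*d^3 + 0.42*d^2 - 2.58*d - 0.26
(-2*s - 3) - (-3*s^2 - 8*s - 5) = 3*s^2 + 6*s + 2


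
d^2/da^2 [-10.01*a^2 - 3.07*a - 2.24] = -20.0200000000000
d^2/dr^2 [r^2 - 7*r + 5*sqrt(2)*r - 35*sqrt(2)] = 2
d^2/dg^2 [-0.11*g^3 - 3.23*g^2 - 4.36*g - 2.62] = -0.66*g - 6.46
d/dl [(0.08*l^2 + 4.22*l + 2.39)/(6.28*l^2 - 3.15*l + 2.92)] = (-26.7536*l^2 - 29.5512*l + 19.8509)/(39.4384*l^4 - 39.564*l^3 + 46.5977*l^2 - 18.396*l + 8.5264)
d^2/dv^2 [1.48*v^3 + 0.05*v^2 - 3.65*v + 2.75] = 8.88*v + 0.1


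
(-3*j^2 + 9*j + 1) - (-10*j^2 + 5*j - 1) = 7*j^2 + 4*j + 2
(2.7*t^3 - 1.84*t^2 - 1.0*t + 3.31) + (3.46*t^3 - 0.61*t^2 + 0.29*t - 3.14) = 6.16*t^3 - 2.45*t^2 - 0.71*t + 0.17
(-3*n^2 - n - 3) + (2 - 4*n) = -3*n^2 - 5*n - 1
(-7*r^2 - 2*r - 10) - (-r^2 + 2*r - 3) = -6*r^2 - 4*r - 7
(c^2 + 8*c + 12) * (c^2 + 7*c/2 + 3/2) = c^4 + 23*c^3/2 + 83*c^2/2 + 54*c + 18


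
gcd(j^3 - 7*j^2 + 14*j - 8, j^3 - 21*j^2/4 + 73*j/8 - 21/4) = j - 2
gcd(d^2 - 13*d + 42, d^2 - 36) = d - 6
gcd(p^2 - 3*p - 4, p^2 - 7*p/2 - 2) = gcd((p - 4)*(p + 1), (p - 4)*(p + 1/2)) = p - 4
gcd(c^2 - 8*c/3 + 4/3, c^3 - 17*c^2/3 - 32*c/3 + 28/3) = c - 2/3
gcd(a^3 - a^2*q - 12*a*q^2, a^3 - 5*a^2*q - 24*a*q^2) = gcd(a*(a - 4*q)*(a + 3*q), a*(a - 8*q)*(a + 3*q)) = a^2 + 3*a*q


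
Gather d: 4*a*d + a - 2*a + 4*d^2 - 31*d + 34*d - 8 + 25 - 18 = -a + 4*d^2 + d*(4*a + 3) - 1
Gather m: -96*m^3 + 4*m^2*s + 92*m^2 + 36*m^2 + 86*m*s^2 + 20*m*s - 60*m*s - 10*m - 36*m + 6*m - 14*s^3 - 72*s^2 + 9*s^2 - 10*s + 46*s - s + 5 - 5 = -96*m^3 + m^2*(4*s + 128) + m*(86*s^2 - 40*s - 40) - 14*s^3 - 63*s^2 + 35*s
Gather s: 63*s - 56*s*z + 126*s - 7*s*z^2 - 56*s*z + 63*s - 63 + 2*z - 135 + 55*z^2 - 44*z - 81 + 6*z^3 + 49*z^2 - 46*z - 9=s*(-7*z^2 - 112*z + 252) + 6*z^3 + 104*z^2 - 88*z - 288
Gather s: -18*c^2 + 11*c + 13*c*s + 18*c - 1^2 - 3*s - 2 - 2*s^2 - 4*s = -18*c^2 + 29*c - 2*s^2 + s*(13*c - 7) - 3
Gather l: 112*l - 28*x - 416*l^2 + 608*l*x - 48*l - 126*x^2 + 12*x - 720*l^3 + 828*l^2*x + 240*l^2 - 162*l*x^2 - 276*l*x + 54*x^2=-720*l^3 + l^2*(828*x - 176) + l*(-162*x^2 + 332*x + 64) - 72*x^2 - 16*x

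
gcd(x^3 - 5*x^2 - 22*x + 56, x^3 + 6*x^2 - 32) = x^2 + 2*x - 8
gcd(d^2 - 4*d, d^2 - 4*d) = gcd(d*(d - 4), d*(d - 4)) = d^2 - 4*d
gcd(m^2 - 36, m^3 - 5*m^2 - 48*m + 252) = m - 6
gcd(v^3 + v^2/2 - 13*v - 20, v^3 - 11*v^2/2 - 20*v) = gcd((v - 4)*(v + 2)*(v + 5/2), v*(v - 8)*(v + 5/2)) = v + 5/2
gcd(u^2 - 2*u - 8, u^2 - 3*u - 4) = u - 4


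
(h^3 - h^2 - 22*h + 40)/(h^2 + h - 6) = (h^2 + h - 20)/(h + 3)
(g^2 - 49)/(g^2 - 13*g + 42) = (g + 7)/(g - 6)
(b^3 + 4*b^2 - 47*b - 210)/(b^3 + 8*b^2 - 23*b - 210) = (b^2 - 2*b - 35)/(b^2 + 2*b - 35)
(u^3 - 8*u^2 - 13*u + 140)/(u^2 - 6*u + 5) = (u^2 - 3*u - 28)/(u - 1)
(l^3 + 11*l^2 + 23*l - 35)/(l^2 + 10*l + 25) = (l^2 + 6*l - 7)/(l + 5)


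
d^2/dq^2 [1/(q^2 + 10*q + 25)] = 6/(q^4 + 20*q^3 + 150*q^2 + 500*q + 625)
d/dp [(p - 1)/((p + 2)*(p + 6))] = (-p^2 + 2*p + 20)/(p^4 + 16*p^3 + 88*p^2 + 192*p + 144)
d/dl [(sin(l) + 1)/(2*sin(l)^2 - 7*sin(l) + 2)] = (-4*sin(l) + cos(2*l) + 8)*cos(l)/(-7*sin(l) - cos(2*l) + 3)^2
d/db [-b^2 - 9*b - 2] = -2*b - 9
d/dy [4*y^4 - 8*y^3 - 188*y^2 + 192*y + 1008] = 16*y^3 - 24*y^2 - 376*y + 192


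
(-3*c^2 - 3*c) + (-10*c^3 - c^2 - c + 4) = -10*c^3 - 4*c^2 - 4*c + 4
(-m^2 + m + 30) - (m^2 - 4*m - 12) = -2*m^2 + 5*m + 42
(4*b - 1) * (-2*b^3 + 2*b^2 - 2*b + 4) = -8*b^4 + 10*b^3 - 10*b^2 + 18*b - 4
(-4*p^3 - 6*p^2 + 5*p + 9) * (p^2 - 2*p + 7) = -4*p^5 + 2*p^4 - 11*p^3 - 43*p^2 + 17*p + 63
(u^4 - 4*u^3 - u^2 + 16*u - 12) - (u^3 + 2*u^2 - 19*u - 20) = u^4 - 5*u^3 - 3*u^2 + 35*u + 8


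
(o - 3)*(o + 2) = o^2 - o - 6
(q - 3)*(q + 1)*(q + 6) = q^3 + 4*q^2 - 15*q - 18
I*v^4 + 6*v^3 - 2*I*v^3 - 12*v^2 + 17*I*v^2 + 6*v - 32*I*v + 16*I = (v - 1)*(v - 8*I)*(v + 2*I)*(I*v - I)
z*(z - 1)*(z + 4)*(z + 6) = z^4 + 9*z^3 + 14*z^2 - 24*z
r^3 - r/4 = r*(r - 1/2)*(r + 1/2)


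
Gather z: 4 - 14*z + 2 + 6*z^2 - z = 6*z^2 - 15*z + 6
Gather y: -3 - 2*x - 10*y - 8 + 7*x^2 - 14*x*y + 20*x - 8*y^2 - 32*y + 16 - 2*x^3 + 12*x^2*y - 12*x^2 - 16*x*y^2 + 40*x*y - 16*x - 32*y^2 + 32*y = -2*x^3 - 5*x^2 + 2*x + y^2*(-16*x - 40) + y*(12*x^2 + 26*x - 10) + 5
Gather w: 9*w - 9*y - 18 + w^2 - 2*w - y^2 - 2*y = w^2 + 7*w - y^2 - 11*y - 18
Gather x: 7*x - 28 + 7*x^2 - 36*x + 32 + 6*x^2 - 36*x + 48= 13*x^2 - 65*x + 52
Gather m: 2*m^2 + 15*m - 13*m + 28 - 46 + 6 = 2*m^2 + 2*m - 12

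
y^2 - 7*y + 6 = (y - 6)*(y - 1)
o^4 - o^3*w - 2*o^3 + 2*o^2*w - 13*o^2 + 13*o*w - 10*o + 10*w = (o - 5)*(o + 1)*(o + 2)*(o - w)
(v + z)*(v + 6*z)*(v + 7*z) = v^3 + 14*v^2*z + 55*v*z^2 + 42*z^3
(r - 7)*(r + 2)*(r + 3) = r^3 - 2*r^2 - 29*r - 42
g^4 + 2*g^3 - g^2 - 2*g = g*(g - 1)*(g + 1)*(g + 2)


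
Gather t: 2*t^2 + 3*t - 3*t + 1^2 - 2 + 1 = 2*t^2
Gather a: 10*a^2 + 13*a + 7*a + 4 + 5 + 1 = 10*a^2 + 20*a + 10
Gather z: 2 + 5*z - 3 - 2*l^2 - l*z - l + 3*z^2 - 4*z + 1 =-2*l^2 - l + 3*z^2 + z*(1 - l)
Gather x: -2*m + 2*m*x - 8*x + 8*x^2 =-2*m + 8*x^2 + x*(2*m - 8)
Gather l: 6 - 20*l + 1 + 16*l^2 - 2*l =16*l^2 - 22*l + 7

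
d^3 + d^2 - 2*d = d*(d - 1)*(d + 2)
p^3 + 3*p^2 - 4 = (p - 1)*(p + 2)^2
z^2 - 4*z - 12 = (z - 6)*(z + 2)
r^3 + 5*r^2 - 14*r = r*(r - 2)*(r + 7)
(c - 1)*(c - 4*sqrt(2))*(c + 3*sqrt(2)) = c^3 - sqrt(2)*c^2 - c^2 - 24*c + sqrt(2)*c + 24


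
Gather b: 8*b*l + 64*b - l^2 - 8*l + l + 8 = b*(8*l + 64) - l^2 - 7*l + 8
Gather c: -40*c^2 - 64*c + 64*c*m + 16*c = -40*c^2 + c*(64*m - 48)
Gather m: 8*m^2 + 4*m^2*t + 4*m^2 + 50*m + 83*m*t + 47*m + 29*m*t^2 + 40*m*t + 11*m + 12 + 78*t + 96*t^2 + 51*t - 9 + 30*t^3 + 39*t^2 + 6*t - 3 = m^2*(4*t + 12) + m*(29*t^2 + 123*t + 108) + 30*t^3 + 135*t^2 + 135*t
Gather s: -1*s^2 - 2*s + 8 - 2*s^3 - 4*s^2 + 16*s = -2*s^3 - 5*s^2 + 14*s + 8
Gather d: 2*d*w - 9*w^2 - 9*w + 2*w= 2*d*w - 9*w^2 - 7*w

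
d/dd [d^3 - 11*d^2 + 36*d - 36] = 3*d^2 - 22*d + 36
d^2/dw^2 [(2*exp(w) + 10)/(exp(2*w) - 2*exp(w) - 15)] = 2*(exp(4*w) + 22*exp(3*w) + 60*exp(2*w) + 290*exp(w) + 75)*exp(w)/(exp(6*w) - 6*exp(5*w) - 33*exp(4*w) + 172*exp(3*w) + 495*exp(2*w) - 1350*exp(w) - 3375)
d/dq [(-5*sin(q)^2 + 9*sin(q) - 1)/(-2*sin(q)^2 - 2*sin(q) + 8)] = 7*(-6*sin(q) - cos(2*q) + 6)*cos(q)/(2*(sin(q)^2 + sin(q) - 4)^2)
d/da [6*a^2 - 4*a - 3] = 12*a - 4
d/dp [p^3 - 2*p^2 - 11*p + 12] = 3*p^2 - 4*p - 11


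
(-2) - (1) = -3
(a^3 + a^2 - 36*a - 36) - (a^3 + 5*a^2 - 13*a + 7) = -4*a^2 - 23*a - 43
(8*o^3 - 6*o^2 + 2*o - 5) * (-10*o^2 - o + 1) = -80*o^5 + 52*o^4 - 6*o^3 + 42*o^2 + 7*o - 5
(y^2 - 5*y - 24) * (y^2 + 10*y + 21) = y^4 + 5*y^3 - 53*y^2 - 345*y - 504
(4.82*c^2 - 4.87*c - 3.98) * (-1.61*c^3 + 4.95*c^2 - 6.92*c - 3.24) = -7.7602*c^5 + 31.6997*c^4 - 51.0531*c^3 - 1.6174*c^2 + 43.3204*c + 12.8952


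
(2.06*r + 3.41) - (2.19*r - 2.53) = 5.94 - 0.13*r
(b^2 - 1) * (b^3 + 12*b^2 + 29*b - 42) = b^5 + 12*b^4 + 28*b^3 - 54*b^2 - 29*b + 42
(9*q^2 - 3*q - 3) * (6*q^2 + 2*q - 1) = 54*q^4 - 33*q^2 - 3*q + 3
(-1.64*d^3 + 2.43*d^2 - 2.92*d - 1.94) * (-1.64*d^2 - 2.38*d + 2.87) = 2.6896*d^5 - 0.0820000000000003*d^4 - 5.7014*d^3 + 17.1053*d^2 - 3.7632*d - 5.5678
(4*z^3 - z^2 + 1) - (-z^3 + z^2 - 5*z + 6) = 5*z^3 - 2*z^2 + 5*z - 5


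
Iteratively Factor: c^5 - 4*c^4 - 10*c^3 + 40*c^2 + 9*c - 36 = (c - 3)*(c^4 - c^3 - 13*c^2 + c + 12) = (c - 3)*(c - 1)*(c^3 - 13*c - 12) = (c - 4)*(c - 3)*(c - 1)*(c^2 + 4*c + 3) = (c - 4)*(c - 3)*(c - 1)*(c + 1)*(c + 3)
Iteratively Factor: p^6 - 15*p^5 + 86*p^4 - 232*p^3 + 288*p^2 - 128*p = (p - 4)*(p^5 - 11*p^4 + 42*p^3 - 64*p^2 + 32*p) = (p - 4)^2*(p^4 - 7*p^3 + 14*p^2 - 8*p) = p*(p - 4)^2*(p^3 - 7*p^2 + 14*p - 8) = p*(p - 4)^2*(p - 1)*(p^2 - 6*p + 8) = p*(p - 4)^2*(p - 2)*(p - 1)*(p - 4)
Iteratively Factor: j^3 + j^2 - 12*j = (j)*(j^2 + j - 12) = j*(j - 3)*(j + 4)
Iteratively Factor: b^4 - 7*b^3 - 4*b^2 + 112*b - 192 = (b - 4)*(b^3 - 3*b^2 - 16*b + 48) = (b - 4)*(b - 3)*(b^2 - 16) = (b - 4)*(b - 3)*(b + 4)*(b - 4)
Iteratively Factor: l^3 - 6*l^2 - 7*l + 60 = (l - 4)*(l^2 - 2*l - 15) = (l - 4)*(l + 3)*(l - 5)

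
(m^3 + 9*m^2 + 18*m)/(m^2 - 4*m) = (m^2 + 9*m + 18)/(m - 4)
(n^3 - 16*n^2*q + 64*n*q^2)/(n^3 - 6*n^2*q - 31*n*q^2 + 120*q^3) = n*(-n + 8*q)/(-n^2 - 2*n*q + 15*q^2)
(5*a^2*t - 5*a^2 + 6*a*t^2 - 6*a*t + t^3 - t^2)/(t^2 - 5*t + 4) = (5*a^2 + 6*a*t + t^2)/(t - 4)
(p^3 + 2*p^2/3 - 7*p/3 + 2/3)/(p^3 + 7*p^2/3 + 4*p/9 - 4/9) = 3*(p - 1)/(3*p + 2)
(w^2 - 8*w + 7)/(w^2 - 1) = (w - 7)/(w + 1)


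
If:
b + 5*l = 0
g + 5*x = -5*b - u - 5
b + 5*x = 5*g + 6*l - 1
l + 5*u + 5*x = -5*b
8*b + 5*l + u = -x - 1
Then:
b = -25/151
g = -2886/3775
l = 5/151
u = 3966/3775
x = -3366/3775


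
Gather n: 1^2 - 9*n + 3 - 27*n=4 - 36*n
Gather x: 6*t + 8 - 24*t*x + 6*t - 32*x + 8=12*t + x*(-24*t - 32) + 16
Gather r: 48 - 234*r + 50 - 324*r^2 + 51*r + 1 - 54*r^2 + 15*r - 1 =-378*r^2 - 168*r + 98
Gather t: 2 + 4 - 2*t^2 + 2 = 8 - 2*t^2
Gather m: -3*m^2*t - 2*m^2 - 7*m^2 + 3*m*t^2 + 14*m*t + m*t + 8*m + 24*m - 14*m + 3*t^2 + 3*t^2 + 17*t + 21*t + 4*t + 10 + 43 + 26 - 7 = m^2*(-3*t - 9) + m*(3*t^2 + 15*t + 18) + 6*t^2 + 42*t + 72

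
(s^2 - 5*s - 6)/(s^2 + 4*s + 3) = (s - 6)/(s + 3)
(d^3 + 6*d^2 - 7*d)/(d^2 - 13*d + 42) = d*(d^2 + 6*d - 7)/(d^2 - 13*d + 42)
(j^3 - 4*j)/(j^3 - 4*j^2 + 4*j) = (j + 2)/(j - 2)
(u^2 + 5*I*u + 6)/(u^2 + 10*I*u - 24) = (u - I)/(u + 4*I)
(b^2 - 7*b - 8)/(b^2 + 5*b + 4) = (b - 8)/(b + 4)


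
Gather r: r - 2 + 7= r + 5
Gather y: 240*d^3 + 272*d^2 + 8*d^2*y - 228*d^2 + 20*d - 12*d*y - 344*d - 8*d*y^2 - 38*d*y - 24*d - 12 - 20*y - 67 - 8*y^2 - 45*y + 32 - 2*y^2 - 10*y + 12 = 240*d^3 + 44*d^2 - 348*d + y^2*(-8*d - 10) + y*(8*d^2 - 50*d - 75) - 35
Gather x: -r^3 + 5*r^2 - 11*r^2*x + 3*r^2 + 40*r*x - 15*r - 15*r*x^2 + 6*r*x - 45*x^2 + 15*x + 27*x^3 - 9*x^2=-r^3 + 8*r^2 - 15*r + 27*x^3 + x^2*(-15*r - 54) + x*(-11*r^2 + 46*r + 15)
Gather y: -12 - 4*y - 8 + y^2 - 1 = y^2 - 4*y - 21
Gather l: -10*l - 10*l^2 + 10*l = -10*l^2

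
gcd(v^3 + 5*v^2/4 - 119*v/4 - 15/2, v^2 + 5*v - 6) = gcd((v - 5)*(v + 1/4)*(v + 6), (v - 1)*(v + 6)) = v + 6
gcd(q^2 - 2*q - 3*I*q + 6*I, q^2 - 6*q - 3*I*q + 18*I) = q - 3*I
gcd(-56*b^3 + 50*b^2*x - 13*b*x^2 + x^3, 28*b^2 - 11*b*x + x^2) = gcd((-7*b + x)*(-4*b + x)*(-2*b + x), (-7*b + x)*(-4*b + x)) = 28*b^2 - 11*b*x + x^2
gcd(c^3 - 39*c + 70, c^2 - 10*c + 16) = c - 2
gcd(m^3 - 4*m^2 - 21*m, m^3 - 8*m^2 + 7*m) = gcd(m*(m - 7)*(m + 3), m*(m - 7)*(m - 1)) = m^2 - 7*m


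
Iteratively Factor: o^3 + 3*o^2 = (o)*(o^2 + 3*o) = o*(o + 3)*(o)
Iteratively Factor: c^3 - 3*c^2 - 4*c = (c + 1)*(c^2 - 4*c) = c*(c + 1)*(c - 4)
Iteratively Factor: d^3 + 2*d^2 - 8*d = (d - 2)*(d^2 + 4*d) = (d - 2)*(d + 4)*(d)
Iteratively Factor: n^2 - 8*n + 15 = (n - 3)*(n - 5)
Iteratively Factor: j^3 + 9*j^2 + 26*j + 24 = (j + 2)*(j^2 + 7*j + 12) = (j + 2)*(j + 3)*(j + 4)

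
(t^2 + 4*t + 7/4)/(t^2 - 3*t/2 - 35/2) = (t + 1/2)/(t - 5)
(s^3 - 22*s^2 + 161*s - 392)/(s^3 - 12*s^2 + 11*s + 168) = (s - 7)/(s + 3)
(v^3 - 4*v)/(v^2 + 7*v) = (v^2 - 4)/(v + 7)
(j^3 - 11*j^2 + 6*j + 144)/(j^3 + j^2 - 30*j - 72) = (j - 8)/(j + 4)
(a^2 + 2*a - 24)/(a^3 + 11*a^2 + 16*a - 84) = (a - 4)/(a^2 + 5*a - 14)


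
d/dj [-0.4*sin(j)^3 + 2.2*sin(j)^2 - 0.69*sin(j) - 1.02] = (-1.2*sin(j)^2 + 4.4*sin(j) - 0.69)*cos(j)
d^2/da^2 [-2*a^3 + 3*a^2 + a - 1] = 6 - 12*a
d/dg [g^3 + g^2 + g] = 3*g^2 + 2*g + 1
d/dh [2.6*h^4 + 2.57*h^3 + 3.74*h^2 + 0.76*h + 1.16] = 10.4*h^3 + 7.71*h^2 + 7.48*h + 0.76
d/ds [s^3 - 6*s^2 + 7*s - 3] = 3*s^2 - 12*s + 7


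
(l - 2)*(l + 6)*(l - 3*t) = l^3 - 3*l^2*t + 4*l^2 - 12*l*t - 12*l + 36*t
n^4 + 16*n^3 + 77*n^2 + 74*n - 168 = (n - 1)*(n + 4)*(n + 6)*(n + 7)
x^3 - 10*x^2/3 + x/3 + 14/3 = (x - 7/3)*(x - 2)*(x + 1)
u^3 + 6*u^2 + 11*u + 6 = (u + 1)*(u + 2)*(u + 3)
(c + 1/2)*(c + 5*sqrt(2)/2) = c^2 + c/2 + 5*sqrt(2)*c/2 + 5*sqrt(2)/4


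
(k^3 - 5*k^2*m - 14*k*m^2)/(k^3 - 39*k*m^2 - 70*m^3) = k/(k + 5*m)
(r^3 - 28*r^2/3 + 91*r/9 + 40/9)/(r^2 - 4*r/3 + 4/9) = (9*r^3 - 84*r^2 + 91*r + 40)/(9*r^2 - 12*r + 4)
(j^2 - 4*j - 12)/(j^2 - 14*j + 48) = (j + 2)/(j - 8)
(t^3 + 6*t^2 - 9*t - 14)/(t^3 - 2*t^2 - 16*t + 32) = (t^2 + 8*t + 7)/(t^2 - 16)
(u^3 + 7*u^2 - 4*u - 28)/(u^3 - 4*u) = (u + 7)/u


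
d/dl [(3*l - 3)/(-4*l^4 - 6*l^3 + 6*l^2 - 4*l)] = 3*(3*l^4 - l^3 - 6*l^2 + 3*l - 1)/(l^2*(4*l^6 + 12*l^5 - 3*l^4 - 10*l^3 + 21*l^2 - 12*l + 4))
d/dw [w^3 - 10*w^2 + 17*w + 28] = 3*w^2 - 20*w + 17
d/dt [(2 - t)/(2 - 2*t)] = 1/(2*(t - 1)^2)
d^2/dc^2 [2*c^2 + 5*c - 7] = 4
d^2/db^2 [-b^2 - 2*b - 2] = -2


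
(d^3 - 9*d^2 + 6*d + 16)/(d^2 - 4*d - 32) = (d^2 - d - 2)/(d + 4)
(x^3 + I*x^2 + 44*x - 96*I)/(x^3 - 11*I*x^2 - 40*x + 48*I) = (x + 8*I)/(x - 4*I)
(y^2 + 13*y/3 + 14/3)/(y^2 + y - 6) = (y^2 + 13*y/3 + 14/3)/(y^2 + y - 6)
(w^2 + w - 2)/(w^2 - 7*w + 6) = (w + 2)/(w - 6)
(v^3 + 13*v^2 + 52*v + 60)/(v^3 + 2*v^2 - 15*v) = (v^2 + 8*v + 12)/(v*(v - 3))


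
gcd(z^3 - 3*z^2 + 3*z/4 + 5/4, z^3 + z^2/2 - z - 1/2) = z^2 - z/2 - 1/2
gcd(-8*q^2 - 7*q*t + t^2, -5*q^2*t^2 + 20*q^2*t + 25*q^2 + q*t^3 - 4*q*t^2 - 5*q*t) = 1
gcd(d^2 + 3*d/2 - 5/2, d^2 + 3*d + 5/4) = d + 5/2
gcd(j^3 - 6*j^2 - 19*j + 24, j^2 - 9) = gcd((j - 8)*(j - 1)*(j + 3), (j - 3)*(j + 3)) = j + 3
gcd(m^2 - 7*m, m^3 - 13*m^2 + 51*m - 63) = m - 7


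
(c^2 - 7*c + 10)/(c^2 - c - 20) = (c - 2)/(c + 4)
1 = 1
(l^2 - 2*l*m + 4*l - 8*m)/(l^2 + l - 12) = (l - 2*m)/(l - 3)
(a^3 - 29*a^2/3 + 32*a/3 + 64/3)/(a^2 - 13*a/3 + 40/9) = 3*(a^2 - 7*a - 8)/(3*a - 5)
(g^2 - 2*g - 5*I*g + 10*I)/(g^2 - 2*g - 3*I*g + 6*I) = (g - 5*I)/(g - 3*I)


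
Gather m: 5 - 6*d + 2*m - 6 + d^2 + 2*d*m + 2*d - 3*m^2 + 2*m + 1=d^2 - 4*d - 3*m^2 + m*(2*d + 4)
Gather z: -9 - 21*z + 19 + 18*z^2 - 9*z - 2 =18*z^2 - 30*z + 8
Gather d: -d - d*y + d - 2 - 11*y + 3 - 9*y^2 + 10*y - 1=-d*y - 9*y^2 - y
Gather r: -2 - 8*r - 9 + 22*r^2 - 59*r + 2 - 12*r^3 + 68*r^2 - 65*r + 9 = -12*r^3 + 90*r^2 - 132*r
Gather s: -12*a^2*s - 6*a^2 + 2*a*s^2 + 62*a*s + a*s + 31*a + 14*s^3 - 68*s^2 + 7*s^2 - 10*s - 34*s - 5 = -6*a^2 + 31*a + 14*s^3 + s^2*(2*a - 61) + s*(-12*a^2 + 63*a - 44) - 5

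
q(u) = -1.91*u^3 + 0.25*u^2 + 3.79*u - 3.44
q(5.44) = -282.91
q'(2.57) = -32.77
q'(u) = -5.73*u^2 + 0.5*u + 3.79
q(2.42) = -19.87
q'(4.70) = -120.44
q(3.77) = -87.94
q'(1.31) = -5.39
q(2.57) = -24.47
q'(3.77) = -75.76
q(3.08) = -45.20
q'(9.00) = -455.84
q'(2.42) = -28.56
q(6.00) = -384.26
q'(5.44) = -163.06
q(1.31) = -2.34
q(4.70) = -178.41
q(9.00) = -1341.47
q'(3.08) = -49.03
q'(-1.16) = -4.50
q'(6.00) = -199.49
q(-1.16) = -4.52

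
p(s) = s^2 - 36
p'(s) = 2*s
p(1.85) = -32.58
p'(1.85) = 3.70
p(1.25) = -34.44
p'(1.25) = 2.50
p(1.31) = -34.28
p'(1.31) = 2.62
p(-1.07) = -34.86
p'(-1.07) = -2.14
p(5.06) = -10.40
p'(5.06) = 10.12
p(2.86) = -27.82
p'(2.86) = 5.72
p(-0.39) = -35.85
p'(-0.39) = -0.78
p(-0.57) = -35.68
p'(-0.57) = -1.14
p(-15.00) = 189.00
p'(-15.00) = -30.00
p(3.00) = -27.00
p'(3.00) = 6.00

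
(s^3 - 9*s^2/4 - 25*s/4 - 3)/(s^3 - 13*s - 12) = (s + 3/4)/(s + 3)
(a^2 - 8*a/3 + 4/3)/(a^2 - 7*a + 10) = (a - 2/3)/(a - 5)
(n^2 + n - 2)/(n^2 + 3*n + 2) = (n - 1)/(n + 1)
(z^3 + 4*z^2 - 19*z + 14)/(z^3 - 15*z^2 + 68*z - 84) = (z^2 + 6*z - 7)/(z^2 - 13*z + 42)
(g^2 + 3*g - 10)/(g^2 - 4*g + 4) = (g + 5)/(g - 2)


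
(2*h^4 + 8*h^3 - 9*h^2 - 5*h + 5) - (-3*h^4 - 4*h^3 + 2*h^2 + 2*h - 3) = 5*h^4 + 12*h^3 - 11*h^2 - 7*h + 8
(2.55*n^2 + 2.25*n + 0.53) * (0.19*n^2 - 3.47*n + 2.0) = 0.4845*n^4 - 8.421*n^3 - 2.6068*n^2 + 2.6609*n + 1.06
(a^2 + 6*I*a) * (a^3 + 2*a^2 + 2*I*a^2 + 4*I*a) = a^5 + 2*a^4 + 8*I*a^4 - 12*a^3 + 16*I*a^3 - 24*a^2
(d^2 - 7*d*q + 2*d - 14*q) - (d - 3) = d^2 - 7*d*q + d - 14*q + 3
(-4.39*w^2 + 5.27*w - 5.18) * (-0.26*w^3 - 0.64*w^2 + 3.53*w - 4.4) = 1.1414*w^5 + 1.4394*w^4 - 17.5227*w^3 + 41.2343*w^2 - 41.4734*w + 22.792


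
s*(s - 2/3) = s^2 - 2*s/3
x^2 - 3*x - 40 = (x - 8)*(x + 5)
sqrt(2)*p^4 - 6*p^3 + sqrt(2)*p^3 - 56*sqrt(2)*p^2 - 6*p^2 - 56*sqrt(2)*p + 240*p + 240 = (p - 6*sqrt(2))*(p - 2*sqrt(2))*(p + 5*sqrt(2))*(sqrt(2)*p + sqrt(2))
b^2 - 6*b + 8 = (b - 4)*(b - 2)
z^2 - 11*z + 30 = (z - 6)*(z - 5)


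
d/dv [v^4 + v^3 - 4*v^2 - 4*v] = 4*v^3 + 3*v^2 - 8*v - 4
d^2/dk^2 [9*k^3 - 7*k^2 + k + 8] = 54*k - 14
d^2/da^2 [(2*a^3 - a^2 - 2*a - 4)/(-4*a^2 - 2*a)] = 4*(a^3 + 12*a^2 + 6*a + 1)/(a^3*(8*a^3 + 12*a^2 + 6*a + 1))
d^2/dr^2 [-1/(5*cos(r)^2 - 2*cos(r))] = (50*(1 - cos(2*r))^2 + 75*cos(r) + 54*cos(2*r) - 15*cos(3*r) - 162)/(2*(5*cos(r) - 2)^3*cos(r)^3)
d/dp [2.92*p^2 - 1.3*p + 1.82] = 5.84*p - 1.3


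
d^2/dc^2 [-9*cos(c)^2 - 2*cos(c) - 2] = 2*cos(c) + 18*cos(2*c)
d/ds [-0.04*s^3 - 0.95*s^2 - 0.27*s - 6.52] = -0.12*s^2 - 1.9*s - 0.27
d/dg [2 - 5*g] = -5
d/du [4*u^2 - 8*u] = 8*u - 8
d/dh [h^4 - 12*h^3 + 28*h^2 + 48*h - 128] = 4*h^3 - 36*h^2 + 56*h + 48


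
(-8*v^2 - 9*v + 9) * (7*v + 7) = -56*v^3 - 119*v^2 + 63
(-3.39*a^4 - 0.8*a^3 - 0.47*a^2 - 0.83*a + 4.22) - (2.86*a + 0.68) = -3.39*a^4 - 0.8*a^3 - 0.47*a^2 - 3.69*a + 3.54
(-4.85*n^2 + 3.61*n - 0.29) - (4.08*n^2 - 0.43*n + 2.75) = -8.93*n^2 + 4.04*n - 3.04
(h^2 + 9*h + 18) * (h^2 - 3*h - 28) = h^4 + 6*h^3 - 37*h^2 - 306*h - 504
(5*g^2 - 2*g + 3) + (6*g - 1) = 5*g^2 + 4*g + 2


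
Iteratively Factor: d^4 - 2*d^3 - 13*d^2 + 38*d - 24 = (d + 4)*(d^3 - 6*d^2 + 11*d - 6) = (d - 2)*(d + 4)*(d^2 - 4*d + 3) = (d - 2)*(d - 1)*(d + 4)*(d - 3)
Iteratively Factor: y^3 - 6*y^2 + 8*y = (y)*(y^2 - 6*y + 8) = y*(y - 2)*(y - 4)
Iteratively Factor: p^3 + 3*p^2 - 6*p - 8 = (p - 2)*(p^2 + 5*p + 4) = (p - 2)*(p + 1)*(p + 4)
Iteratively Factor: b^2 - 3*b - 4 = (b + 1)*(b - 4)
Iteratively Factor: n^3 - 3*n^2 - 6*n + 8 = (n + 2)*(n^2 - 5*n + 4) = (n - 4)*(n + 2)*(n - 1)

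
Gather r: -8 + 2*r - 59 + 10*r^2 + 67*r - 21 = 10*r^2 + 69*r - 88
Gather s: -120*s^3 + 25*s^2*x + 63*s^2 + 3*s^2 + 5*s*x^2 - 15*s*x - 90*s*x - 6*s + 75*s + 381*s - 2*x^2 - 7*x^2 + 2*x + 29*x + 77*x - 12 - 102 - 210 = -120*s^3 + s^2*(25*x + 66) + s*(5*x^2 - 105*x + 450) - 9*x^2 + 108*x - 324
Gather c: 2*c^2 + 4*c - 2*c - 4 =2*c^2 + 2*c - 4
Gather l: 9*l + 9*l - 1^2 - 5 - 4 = 18*l - 10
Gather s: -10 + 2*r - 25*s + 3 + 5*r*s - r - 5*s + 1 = r + s*(5*r - 30) - 6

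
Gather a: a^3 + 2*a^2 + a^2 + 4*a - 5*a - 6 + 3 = a^3 + 3*a^2 - a - 3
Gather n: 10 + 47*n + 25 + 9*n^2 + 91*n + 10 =9*n^2 + 138*n + 45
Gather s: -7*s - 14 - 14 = -7*s - 28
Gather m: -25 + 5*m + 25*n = 5*m + 25*n - 25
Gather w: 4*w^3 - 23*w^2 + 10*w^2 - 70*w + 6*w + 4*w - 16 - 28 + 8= 4*w^3 - 13*w^2 - 60*w - 36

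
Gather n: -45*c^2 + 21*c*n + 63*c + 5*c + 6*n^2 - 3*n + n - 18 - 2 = -45*c^2 + 68*c + 6*n^2 + n*(21*c - 2) - 20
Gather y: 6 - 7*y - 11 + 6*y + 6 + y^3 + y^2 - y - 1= y^3 + y^2 - 2*y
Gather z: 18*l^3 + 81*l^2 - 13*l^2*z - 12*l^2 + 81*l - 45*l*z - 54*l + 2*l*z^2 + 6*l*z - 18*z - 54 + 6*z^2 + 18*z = 18*l^3 + 69*l^2 + 27*l + z^2*(2*l + 6) + z*(-13*l^2 - 39*l) - 54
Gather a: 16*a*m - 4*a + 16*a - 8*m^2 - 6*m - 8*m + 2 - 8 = a*(16*m + 12) - 8*m^2 - 14*m - 6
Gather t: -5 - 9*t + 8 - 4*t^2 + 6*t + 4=-4*t^2 - 3*t + 7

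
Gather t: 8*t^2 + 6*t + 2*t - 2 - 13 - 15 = 8*t^2 + 8*t - 30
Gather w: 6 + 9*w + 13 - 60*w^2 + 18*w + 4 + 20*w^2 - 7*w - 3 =-40*w^2 + 20*w + 20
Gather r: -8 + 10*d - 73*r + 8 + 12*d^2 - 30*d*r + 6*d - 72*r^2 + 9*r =12*d^2 + 16*d - 72*r^2 + r*(-30*d - 64)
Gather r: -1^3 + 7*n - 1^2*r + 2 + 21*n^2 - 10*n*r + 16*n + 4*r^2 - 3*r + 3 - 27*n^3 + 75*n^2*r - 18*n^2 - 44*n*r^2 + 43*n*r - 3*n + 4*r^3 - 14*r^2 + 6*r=-27*n^3 + 3*n^2 + 20*n + 4*r^3 + r^2*(-44*n - 10) + r*(75*n^2 + 33*n + 2) + 4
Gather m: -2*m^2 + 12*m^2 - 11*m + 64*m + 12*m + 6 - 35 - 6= 10*m^2 + 65*m - 35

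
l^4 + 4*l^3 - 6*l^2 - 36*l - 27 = (l - 3)*(l + 1)*(l + 3)^2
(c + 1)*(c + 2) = c^2 + 3*c + 2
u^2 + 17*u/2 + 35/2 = (u + 7/2)*(u + 5)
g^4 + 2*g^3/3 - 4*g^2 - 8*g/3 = g*(g - 2)*(g + 2/3)*(g + 2)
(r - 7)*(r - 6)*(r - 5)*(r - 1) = r^4 - 19*r^3 + 125*r^2 - 317*r + 210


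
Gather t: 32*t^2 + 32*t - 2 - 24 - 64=32*t^2 + 32*t - 90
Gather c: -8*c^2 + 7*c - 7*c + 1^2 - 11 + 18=8 - 8*c^2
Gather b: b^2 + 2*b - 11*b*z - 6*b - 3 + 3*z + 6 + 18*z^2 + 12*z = b^2 + b*(-11*z - 4) + 18*z^2 + 15*z + 3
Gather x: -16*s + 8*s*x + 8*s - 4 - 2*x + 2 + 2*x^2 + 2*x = 8*s*x - 8*s + 2*x^2 - 2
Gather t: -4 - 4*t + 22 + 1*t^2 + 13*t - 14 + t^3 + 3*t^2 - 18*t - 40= t^3 + 4*t^2 - 9*t - 36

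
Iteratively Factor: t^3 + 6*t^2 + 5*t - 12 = (t - 1)*(t^2 + 7*t + 12) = (t - 1)*(t + 4)*(t + 3)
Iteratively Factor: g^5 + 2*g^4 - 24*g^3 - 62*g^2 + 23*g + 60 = (g + 4)*(g^4 - 2*g^3 - 16*g^2 + 2*g + 15) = (g + 1)*(g + 4)*(g^3 - 3*g^2 - 13*g + 15) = (g - 5)*(g + 1)*(g + 4)*(g^2 + 2*g - 3) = (g - 5)*(g + 1)*(g + 3)*(g + 4)*(g - 1)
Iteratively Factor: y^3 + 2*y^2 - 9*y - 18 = (y - 3)*(y^2 + 5*y + 6) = (y - 3)*(y + 3)*(y + 2)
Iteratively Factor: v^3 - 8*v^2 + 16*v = (v)*(v^2 - 8*v + 16) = v*(v - 4)*(v - 4)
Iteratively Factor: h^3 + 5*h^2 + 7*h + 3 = (h + 1)*(h^2 + 4*h + 3) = (h + 1)^2*(h + 3)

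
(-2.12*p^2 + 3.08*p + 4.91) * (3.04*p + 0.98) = -6.4448*p^3 + 7.2856*p^2 + 17.9448*p + 4.8118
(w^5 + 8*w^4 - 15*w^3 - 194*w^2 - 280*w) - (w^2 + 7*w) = w^5 + 8*w^4 - 15*w^3 - 195*w^2 - 287*w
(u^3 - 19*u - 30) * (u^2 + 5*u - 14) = u^5 + 5*u^4 - 33*u^3 - 125*u^2 + 116*u + 420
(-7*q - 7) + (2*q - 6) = -5*q - 13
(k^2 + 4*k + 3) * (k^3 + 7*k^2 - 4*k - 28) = k^5 + 11*k^4 + 27*k^3 - 23*k^2 - 124*k - 84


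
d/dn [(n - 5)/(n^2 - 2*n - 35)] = (n^2 - 2*n - 2*(n - 5)*(n - 1) - 35)/(-n^2 + 2*n + 35)^2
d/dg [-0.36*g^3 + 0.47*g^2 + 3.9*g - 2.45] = -1.08*g^2 + 0.94*g + 3.9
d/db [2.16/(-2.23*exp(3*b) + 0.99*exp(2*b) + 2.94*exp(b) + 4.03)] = (14.4504*exp(2*b) - 4.2768*exp(b) - 6.3504)*exp(b)/(-2.23*exp(3*b) + 0.99*exp(2*b) + 2.94*exp(b) + 4.03)^2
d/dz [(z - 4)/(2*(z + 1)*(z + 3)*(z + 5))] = (-2*z^3 + 3*z^2 + 72*z + 107)/(2*(z^6 + 18*z^5 + 127*z^4 + 444*z^3 + 799*z^2 + 690*z + 225))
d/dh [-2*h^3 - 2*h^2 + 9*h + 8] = -6*h^2 - 4*h + 9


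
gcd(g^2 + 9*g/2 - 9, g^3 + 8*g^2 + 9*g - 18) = g + 6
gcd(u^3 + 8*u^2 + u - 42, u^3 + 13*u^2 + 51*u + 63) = u^2 + 10*u + 21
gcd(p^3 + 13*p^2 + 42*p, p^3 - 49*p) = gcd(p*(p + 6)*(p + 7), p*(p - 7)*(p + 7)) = p^2 + 7*p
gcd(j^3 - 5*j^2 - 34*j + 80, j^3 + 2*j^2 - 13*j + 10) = j^2 + 3*j - 10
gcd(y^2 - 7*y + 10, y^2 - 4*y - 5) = y - 5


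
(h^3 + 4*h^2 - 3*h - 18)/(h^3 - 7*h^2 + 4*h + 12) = (h^2 + 6*h + 9)/(h^2 - 5*h - 6)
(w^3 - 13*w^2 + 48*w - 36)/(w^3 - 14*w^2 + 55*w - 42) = (w - 6)/(w - 7)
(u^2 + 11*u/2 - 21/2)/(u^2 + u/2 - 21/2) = (2*u^2 + 11*u - 21)/(2*u^2 + u - 21)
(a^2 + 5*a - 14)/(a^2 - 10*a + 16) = (a + 7)/(a - 8)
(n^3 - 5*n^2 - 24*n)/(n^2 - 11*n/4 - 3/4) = 4*n*(-n^2 + 5*n + 24)/(-4*n^2 + 11*n + 3)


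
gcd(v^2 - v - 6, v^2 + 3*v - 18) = v - 3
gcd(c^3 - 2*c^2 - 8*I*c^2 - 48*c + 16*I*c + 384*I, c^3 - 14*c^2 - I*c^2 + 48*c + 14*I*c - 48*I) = c - 8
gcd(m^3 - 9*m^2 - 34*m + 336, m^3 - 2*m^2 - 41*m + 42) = m^2 - m - 42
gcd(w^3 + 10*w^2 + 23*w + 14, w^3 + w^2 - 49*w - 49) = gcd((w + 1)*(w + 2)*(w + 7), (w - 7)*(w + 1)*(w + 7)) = w^2 + 8*w + 7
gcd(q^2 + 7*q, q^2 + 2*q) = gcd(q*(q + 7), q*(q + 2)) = q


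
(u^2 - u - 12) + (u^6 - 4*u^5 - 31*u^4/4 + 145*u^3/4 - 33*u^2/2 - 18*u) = u^6 - 4*u^5 - 31*u^4/4 + 145*u^3/4 - 31*u^2/2 - 19*u - 12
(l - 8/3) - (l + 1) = -11/3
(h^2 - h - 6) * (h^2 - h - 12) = h^4 - 2*h^3 - 17*h^2 + 18*h + 72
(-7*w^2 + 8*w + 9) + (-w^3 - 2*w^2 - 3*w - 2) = -w^3 - 9*w^2 + 5*w + 7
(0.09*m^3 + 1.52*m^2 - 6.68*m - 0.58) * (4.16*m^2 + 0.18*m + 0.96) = 0.3744*m^5 + 6.3394*m^4 - 27.4288*m^3 - 2.156*m^2 - 6.5172*m - 0.5568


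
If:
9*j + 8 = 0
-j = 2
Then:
No Solution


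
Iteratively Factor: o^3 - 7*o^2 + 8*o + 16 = (o + 1)*(o^2 - 8*o + 16) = (o - 4)*(o + 1)*(o - 4)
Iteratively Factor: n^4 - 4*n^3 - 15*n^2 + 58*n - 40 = (n - 2)*(n^3 - 2*n^2 - 19*n + 20) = (n - 2)*(n + 4)*(n^2 - 6*n + 5) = (n - 2)*(n - 1)*(n + 4)*(n - 5)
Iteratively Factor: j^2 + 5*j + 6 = (j + 2)*(j + 3)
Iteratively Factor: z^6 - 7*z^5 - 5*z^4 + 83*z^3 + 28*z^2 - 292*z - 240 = (z + 2)*(z^5 - 9*z^4 + 13*z^3 + 57*z^2 - 86*z - 120) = (z - 3)*(z + 2)*(z^4 - 6*z^3 - 5*z^2 + 42*z + 40) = (z - 3)*(z + 1)*(z + 2)*(z^3 - 7*z^2 + 2*z + 40) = (z - 5)*(z - 3)*(z + 1)*(z + 2)*(z^2 - 2*z - 8) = (z - 5)*(z - 4)*(z - 3)*(z + 1)*(z + 2)*(z + 2)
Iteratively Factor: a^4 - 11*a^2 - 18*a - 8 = (a + 1)*(a^3 - a^2 - 10*a - 8) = (a + 1)^2*(a^2 - 2*a - 8) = (a - 4)*(a + 1)^2*(a + 2)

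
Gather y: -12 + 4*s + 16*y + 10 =4*s + 16*y - 2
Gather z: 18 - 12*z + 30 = 48 - 12*z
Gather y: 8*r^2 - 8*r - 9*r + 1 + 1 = 8*r^2 - 17*r + 2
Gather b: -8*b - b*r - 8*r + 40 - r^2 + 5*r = b*(-r - 8) - r^2 - 3*r + 40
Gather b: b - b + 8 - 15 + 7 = 0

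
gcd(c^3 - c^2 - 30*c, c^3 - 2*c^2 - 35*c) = c^2 + 5*c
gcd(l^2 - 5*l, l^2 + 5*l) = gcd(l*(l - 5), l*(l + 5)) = l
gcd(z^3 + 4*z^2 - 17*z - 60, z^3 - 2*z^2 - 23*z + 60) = z^2 + z - 20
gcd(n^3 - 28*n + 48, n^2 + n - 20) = n - 4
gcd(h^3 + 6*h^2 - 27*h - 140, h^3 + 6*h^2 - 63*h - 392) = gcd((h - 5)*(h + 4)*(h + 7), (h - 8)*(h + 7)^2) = h + 7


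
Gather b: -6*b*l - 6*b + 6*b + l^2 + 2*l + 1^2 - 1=-6*b*l + l^2 + 2*l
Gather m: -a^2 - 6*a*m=-a^2 - 6*a*m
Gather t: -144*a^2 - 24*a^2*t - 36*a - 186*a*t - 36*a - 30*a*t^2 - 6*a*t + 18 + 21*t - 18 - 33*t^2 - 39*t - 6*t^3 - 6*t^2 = -144*a^2 - 72*a - 6*t^3 + t^2*(-30*a - 39) + t*(-24*a^2 - 192*a - 18)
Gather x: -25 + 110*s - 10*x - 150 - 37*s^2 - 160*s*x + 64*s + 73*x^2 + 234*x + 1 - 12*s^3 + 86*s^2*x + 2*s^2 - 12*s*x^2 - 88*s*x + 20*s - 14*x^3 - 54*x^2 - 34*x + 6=-12*s^3 - 35*s^2 + 194*s - 14*x^3 + x^2*(19 - 12*s) + x*(86*s^2 - 248*s + 190) - 168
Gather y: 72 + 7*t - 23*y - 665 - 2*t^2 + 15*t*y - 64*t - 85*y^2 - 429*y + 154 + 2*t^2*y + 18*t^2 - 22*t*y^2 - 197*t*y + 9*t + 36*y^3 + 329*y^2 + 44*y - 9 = 16*t^2 - 48*t + 36*y^3 + y^2*(244 - 22*t) + y*(2*t^2 - 182*t - 408) - 448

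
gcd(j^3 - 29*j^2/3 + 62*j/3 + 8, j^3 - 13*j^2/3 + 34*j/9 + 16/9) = j + 1/3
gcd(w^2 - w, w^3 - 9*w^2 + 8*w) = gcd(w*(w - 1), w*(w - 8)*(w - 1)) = w^2 - w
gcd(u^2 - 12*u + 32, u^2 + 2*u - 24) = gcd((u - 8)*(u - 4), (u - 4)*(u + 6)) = u - 4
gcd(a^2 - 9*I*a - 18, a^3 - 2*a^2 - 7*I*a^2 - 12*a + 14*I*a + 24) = a - 3*I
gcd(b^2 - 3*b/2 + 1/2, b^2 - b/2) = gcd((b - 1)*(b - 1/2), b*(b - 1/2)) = b - 1/2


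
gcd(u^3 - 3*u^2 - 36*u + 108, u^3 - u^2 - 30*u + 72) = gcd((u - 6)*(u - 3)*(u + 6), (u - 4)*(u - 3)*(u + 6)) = u^2 + 3*u - 18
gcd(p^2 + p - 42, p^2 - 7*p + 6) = p - 6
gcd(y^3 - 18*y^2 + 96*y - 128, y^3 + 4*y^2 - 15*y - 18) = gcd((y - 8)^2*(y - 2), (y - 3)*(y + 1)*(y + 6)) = 1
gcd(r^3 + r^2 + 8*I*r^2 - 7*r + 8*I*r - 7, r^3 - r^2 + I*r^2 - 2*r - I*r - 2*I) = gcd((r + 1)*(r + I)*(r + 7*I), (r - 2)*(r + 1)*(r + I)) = r^2 + r*(1 + I) + I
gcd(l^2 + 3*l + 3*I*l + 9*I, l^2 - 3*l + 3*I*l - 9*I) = l + 3*I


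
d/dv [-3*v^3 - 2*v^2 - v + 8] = -9*v^2 - 4*v - 1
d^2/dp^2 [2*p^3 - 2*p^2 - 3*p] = 12*p - 4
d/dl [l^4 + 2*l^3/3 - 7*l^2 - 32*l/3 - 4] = 4*l^3 + 2*l^2 - 14*l - 32/3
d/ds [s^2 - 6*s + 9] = 2*s - 6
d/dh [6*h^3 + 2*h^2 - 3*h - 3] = 18*h^2 + 4*h - 3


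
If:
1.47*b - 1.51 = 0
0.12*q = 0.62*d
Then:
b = 1.03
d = 0.193548387096774*q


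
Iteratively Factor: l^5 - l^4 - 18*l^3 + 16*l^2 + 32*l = (l)*(l^4 - l^3 - 18*l^2 + 16*l + 32) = l*(l - 2)*(l^3 + l^2 - 16*l - 16) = l*(l - 2)*(l + 1)*(l^2 - 16) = l*(l - 4)*(l - 2)*(l + 1)*(l + 4)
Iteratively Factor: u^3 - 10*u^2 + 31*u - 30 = (u - 2)*(u^2 - 8*u + 15) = (u - 5)*(u - 2)*(u - 3)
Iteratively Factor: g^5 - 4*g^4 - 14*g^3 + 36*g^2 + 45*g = (g)*(g^4 - 4*g^3 - 14*g^2 + 36*g + 45) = g*(g - 5)*(g^3 + g^2 - 9*g - 9) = g*(g - 5)*(g - 3)*(g^2 + 4*g + 3) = g*(g - 5)*(g - 3)*(g + 1)*(g + 3)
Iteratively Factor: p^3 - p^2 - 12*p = (p)*(p^2 - p - 12) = p*(p - 4)*(p + 3)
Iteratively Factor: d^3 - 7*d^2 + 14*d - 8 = (d - 1)*(d^2 - 6*d + 8) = (d - 4)*(d - 1)*(d - 2)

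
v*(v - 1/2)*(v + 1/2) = v^3 - v/4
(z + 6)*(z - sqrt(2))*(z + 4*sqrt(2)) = z^3 + 3*sqrt(2)*z^2 + 6*z^2 - 8*z + 18*sqrt(2)*z - 48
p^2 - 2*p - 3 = (p - 3)*(p + 1)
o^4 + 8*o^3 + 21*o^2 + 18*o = o*(o + 2)*(o + 3)^2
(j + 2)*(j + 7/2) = j^2 + 11*j/2 + 7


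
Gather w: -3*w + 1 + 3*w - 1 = 0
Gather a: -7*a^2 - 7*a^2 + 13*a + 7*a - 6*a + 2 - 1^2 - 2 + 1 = -14*a^2 + 14*a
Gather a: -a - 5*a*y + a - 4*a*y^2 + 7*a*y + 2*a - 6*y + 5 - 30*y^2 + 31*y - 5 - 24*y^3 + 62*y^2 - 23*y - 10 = a*(-4*y^2 + 2*y + 2) - 24*y^3 + 32*y^2 + 2*y - 10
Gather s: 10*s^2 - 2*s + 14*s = 10*s^2 + 12*s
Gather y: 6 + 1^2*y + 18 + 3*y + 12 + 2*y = 6*y + 36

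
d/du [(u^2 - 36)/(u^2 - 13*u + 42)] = -13/(u^2 - 14*u + 49)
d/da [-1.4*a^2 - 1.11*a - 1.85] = -2.8*a - 1.11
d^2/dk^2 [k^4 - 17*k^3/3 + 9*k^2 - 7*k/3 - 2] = 12*k^2 - 34*k + 18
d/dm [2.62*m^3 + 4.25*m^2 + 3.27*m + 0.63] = 7.86*m^2 + 8.5*m + 3.27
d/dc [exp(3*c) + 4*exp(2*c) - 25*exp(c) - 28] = (3*exp(2*c) + 8*exp(c) - 25)*exp(c)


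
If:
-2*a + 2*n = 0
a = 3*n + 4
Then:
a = -2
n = -2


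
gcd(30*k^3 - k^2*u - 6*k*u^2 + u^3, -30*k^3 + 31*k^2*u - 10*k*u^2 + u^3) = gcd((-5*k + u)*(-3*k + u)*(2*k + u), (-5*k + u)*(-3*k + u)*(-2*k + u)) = 15*k^2 - 8*k*u + u^2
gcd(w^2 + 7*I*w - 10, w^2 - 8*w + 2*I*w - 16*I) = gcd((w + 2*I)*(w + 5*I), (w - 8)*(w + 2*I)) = w + 2*I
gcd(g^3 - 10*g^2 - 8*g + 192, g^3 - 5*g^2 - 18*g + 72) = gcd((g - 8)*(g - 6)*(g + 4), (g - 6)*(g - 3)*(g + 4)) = g^2 - 2*g - 24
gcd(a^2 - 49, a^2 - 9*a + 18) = 1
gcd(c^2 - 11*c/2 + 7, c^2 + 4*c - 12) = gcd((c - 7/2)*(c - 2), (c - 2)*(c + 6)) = c - 2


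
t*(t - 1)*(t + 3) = t^3 + 2*t^2 - 3*t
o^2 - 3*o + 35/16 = (o - 7/4)*(o - 5/4)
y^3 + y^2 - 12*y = y*(y - 3)*(y + 4)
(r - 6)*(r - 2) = r^2 - 8*r + 12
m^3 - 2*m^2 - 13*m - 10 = (m - 5)*(m + 1)*(m + 2)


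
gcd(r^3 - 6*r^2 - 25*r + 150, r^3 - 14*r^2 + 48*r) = r - 6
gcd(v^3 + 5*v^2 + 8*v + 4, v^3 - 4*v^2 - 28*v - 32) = v^2 + 4*v + 4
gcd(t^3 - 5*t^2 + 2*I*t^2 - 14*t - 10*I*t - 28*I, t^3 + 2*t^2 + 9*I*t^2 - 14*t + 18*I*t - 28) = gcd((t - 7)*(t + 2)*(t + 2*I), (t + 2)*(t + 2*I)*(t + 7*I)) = t^2 + t*(2 + 2*I) + 4*I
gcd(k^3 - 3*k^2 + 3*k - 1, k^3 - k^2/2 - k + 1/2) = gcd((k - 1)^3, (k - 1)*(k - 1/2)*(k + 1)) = k - 1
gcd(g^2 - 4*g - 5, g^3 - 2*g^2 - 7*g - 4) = g + 1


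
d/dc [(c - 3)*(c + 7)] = 2*c + 4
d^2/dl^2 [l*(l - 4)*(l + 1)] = 6*l - 6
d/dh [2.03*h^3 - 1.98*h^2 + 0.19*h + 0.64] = 6.09*h^2 - 3.96*h + 0.19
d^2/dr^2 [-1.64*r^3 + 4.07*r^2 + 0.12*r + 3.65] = 8.14 - 9.84*r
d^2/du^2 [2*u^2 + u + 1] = 4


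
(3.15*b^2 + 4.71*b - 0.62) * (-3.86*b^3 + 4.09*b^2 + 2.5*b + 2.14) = -12.159*b^5 - 5.2971*b^4 + 29.5321*b^3 + 15.9802*b^2 + 8.5294*b - 1.3268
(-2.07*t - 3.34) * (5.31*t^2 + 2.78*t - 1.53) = -10.9917*t^3 - 23.49*t^2 - 6.1181*t + 5.1102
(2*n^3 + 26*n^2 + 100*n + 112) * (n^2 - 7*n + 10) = 2*n^5 + 12*n^4 - 62*n^3 - 328*n^2 + 216*n + 1120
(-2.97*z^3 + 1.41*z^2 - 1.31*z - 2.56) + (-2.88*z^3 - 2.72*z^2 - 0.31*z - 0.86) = -5.85*z^3 - 1.31*z^2 - 1.62*z - 3.42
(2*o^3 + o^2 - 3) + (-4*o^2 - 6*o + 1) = 2*o^3 - 3*o^2 - 6*o - 2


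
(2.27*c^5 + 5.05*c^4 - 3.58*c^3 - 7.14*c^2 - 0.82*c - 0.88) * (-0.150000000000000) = -0.3405*c^5 - 0.7575*c^4 + 0.537*c^3 + 1.071*c^2 + 0.123*c + 0.132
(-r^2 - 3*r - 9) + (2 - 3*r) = -r^2 - 6*r - 7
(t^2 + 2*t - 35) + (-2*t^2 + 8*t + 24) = -t^2 + 10*t - 11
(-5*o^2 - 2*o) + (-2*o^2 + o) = -7*o^2 - o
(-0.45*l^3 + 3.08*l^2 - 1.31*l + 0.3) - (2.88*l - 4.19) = -0.45*l^3 + 3.08*l^2 - 4.19*l + 4.49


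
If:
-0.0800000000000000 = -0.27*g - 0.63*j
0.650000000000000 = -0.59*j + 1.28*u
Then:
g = 2.86691776522285 - 5.06214689265537*u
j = 2.16949152542373*u - 1.10169491525424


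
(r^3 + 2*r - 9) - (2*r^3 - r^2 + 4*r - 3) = -r^3 + r^2 - 2*r - 6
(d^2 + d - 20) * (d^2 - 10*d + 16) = d^4 - 9*d^3 - 14*d^2 + 216*d - 320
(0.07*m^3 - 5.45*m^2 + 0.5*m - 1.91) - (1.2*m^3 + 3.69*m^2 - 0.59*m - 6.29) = -1.13*m^3 - 9.14*m^2 + 1.09*m + 4.38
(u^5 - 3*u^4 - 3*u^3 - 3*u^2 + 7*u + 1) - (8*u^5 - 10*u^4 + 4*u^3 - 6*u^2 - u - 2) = -7*u^5 + 7*u^4 - 7*u^3 + 3*u^2 + 8*u + 3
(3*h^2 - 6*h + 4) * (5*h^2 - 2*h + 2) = 15*h^4 - 36*h^3 + 38*h^2 - 20*h + 8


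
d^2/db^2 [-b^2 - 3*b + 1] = -2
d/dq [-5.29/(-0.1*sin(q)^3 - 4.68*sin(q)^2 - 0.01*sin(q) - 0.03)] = (-49.5144*sin(q) + 0.7935*cos(2*q) - 0.8464)*cos(q)/(0.1*sin(q)^3 + 4.68*sin(q)^2 + 0.01*sin(q) + 0.03)^2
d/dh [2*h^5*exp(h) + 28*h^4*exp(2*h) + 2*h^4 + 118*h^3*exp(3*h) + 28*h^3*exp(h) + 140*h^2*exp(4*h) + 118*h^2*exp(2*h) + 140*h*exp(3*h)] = 2*h^5*exp(h) + 56*h^4*exp(2*h) + 10*h^4*exp(h) + 354*h^3*exp(3*h) + 112*h^3*exp(2*h) + 28*h^3*exp(h) + 8*h^3 + 560*h^2*exp(4*h) + 354*h^2*exp(3*h) + 236*h^2*exp(2*h) + 84*h^2*exp(h) + 280*h*exp(4*h) + 420*h*exp(3*h) + 236*h*exp(2*h) + 140*exp(3*h)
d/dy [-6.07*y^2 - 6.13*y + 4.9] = -12.14*y - 6.13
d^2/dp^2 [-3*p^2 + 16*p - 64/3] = -6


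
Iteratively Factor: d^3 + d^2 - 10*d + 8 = (d - 2)*(d^2 + 3*d - 4) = (d - 2)*(d + 4)*(d - 1)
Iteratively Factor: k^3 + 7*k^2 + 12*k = (k)*(k^2 + 7*k + 12) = k*(k + 3)*(k + 4)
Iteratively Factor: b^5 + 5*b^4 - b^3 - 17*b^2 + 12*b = (b + 4)*(b^4 + b^3 - 5*b^2 + 3*b) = (b + 3)*(b + 4)*(b^3 - 2*b^2 + b) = b*(b + 3)*(b + 4)*(b^2 - 2*b + 1) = b*(b - 1)*(b + 3)*(b + 4)*(b - 1)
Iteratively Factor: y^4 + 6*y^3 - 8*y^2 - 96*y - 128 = (y - 4)*(y^3 + 10*y^2 + 32*y + 32) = (y - 4)*(y + 4)*(y^2 + 6*y + 8) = (y - 4)*(y + 4)^2*(y + 2)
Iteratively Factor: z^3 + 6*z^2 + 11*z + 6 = (z + 2)*(z^2 + 4*z + 3) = (z + 2)*(z + 3)*(z + 1)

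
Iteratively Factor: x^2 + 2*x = (x)*(x + 2)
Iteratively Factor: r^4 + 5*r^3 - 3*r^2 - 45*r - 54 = (r + 3)*(r^3 + 2*r^2 - 9*r - 18) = (r + 3)^2*(r^2 - r - 6) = (r - 3)*(r + 3)^2*(r + 2)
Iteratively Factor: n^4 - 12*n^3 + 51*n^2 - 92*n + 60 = (n - 2)*(n^3 - 10*n^2 + 31*n - 30) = (n - 2)^2*(n^2 - 8*n + 15) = (n - 3)*(n - 2)^2*(n - 5)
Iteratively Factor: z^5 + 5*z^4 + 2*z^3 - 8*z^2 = (z)*(z^4 + 5*z^3 + 2*z^2 - 8*z) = z*(z + 4)*(z^3 + z^2 - 2*z) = z*(z - 1)*(z + 4)*(z^2 + 2*z) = z*(z - 1)*(z + 2)*(z + 4)*(z)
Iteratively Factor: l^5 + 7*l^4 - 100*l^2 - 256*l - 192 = (l + 4)*(l^4 + 3*l^3 - 12*l^2 - 52*l - 48) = (l + 2)*(l + 4)*(l^3 + l^2 - 14*l - 24) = (l + 2)^2*(l + 4)*(l^2 - l - 12) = (l + 2)^2*(l + 3)*(l + 4)*(l - 4)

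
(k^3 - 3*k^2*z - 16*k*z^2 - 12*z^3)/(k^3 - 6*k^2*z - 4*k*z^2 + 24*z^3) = (-k - z)/(-k + 2*z)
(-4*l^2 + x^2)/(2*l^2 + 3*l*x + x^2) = (-2*l + x)/(l + x)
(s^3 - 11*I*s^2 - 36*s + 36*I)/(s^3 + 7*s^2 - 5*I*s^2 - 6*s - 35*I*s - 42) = (s - 6*I)/(s + 7)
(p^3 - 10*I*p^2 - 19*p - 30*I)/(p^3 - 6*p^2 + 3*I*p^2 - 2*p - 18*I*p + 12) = (p^2 - 11*I*p - 30)/(p^2 + 2*p*(-3 + I) - 12*I)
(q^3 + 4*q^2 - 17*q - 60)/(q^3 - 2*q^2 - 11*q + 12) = (q + 5)/(q - 1)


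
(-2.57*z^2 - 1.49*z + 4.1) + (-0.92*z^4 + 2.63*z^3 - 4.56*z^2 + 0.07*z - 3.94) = -0.92*z^4 + 2.63*z^3 - 7.13*z^2 - 1.42*z + 0.16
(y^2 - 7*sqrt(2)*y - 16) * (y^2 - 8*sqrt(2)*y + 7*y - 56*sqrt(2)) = y^4 - 15*sqrt(2)*y^3 + 7*y^3 - 105*sqrt(2)*y^2 + 96*y^2 + 128*sqrt(2)*y + 672*y + 896*sqrt(2)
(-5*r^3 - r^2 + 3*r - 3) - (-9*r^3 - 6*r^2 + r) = 4*r^3 + 5*r^2 + 2*r - 3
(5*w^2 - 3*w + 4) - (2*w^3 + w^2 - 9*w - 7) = -2*w^3 + 4*w^2 + 6*w + 11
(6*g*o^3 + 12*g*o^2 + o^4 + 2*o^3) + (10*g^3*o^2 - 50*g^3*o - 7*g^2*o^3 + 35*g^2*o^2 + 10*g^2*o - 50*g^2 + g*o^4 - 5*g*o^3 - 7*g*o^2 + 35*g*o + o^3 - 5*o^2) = 10*g^3*o^2 - 50*g^3*o - 7*g^2*o^3 + 35*g^2*o^2 + 10*g^2*o - 50*g^2 + g*o^4 + g*o^3 + 5*g*o^2 + 35*g*o + o^4 + 3*o^3 - 5*o^2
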